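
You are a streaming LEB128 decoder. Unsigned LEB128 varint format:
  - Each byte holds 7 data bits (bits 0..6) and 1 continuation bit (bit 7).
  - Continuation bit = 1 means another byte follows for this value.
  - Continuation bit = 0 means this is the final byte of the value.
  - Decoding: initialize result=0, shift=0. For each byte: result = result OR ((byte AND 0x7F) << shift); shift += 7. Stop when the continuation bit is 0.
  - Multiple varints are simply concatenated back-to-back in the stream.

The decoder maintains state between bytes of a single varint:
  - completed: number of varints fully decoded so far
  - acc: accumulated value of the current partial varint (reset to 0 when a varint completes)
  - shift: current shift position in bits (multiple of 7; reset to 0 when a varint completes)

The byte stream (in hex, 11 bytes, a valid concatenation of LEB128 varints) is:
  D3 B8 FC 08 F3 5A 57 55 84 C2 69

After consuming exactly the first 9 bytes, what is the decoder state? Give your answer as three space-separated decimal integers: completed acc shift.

byte[0]=0xD3 cont=1 payload=0x53: acc |= 83<<0 -> completed=0 acc=83 shift=7
byte[1]=0xB8 cont=1 payload=0x38: acc |= 56<<7 -> completed=0 acc=7251 shift=14
byte[2]=0xFC cont=1 payload=0x7C: acc |= 124<<14 -> completed=0 acc=2038867 shift=21
byte[3]=0x08 cont=0 payload=0x08: varint #1 complete (value=18816083); reset -> completed=1 acc=0 shift=0
byte[4]=0xF3 cont=1 payload=0x73: acc |= 115<<0 -> completed=1 acc=115 shift=7
byte[5]=0x5A cont=0 payload=0x5A: varint #2 complete (value=11635); reset -> completed=2 acc=0 shift=0
byte[6]=0x57 cont=0 payload=0x57: varint #3 complete (value=87); reset -> completed=3 acc=0 shift=0
byte[7]=0x55 cont=0 payload=0x55: varint #4 complete (value=85); reset -> completed=4 acc=0 shift=0
byte[8]=0x84 cont=1 payload=0x04: acc |= 4<<0 -> completed=4 acc=4 shift=7

Answer: 4 4 7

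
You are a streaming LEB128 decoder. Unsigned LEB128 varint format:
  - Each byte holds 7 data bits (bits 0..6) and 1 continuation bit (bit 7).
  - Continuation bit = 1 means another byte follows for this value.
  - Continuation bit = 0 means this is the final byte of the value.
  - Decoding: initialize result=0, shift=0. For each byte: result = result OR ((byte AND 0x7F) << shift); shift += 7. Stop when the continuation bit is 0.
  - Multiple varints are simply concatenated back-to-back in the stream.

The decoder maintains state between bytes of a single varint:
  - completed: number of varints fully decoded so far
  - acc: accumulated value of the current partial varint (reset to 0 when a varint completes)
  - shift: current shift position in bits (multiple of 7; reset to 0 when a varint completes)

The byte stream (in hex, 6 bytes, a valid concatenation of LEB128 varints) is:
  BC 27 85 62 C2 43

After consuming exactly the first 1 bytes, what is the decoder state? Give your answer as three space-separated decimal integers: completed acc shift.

Answer: 0 60 7

Derivation:
byte[0]=0xBC cont=1 payload=0x3C: acc |= 60<<0 -> completed=0 acc=60 shift=7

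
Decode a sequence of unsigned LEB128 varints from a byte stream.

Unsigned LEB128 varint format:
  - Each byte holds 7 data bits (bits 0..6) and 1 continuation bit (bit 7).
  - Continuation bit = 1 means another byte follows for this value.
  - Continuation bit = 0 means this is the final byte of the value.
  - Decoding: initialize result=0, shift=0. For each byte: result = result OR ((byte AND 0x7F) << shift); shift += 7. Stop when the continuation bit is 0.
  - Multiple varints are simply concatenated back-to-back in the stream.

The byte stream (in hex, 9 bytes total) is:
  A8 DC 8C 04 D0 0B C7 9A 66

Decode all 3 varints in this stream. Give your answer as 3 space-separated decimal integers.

  byte[0]=0xA8 cont=1 payload=0x28=40: acc |= 40<<0 -> acc=40 shift=7
  byte[1]=0xDC cont=1 payload=0x5C=92: acc |= 92<<7 -> acc=11816 shift=14
  byte[2]=0x8C cont=1 payload=0x0C=12: acc |= 12<<14 -> acc=208424 shift=21
  byte[3]=0x04 cont=0 payload=0x04=4: acc |= 4<<21 -> acc=8597032 shift=28 [end]
Varint 1: bytes[0:4] = A8 DC 8C 04 -> value 8597032 (4 byte(s))
  byte[4]=0xD0 cont=1 payload=0x50=80: acc |= 80<<0 -> acc=80 shift=7
  byte[5]=0x0B cont=0 payload=0x0B=11: acc |= 11<<7 -> acc=1488 shift=14 [end]
Varint 2: bytes[4:6] = D0 0B -> value 1488 (2 byte(s))
  byte[6]=0xC7 cont=1 payload=0x47=71: acc |= 71<<0 -> acc=71 shift=7
  byte[7]=0x9A cont=1 payload=0x1A=26: acc |= 26<<7 -> acc=3399 shift=14
  byte[8]=0x66 cont=0 payload=0x66=102: acc |= 102<<14 -> acc=1674567 shift=21 [end]
Varint 3: bytes[6:9] = C7 9A 66 -> value 1674567 (3 byte(s))

Answer: 8597032 1488 1674567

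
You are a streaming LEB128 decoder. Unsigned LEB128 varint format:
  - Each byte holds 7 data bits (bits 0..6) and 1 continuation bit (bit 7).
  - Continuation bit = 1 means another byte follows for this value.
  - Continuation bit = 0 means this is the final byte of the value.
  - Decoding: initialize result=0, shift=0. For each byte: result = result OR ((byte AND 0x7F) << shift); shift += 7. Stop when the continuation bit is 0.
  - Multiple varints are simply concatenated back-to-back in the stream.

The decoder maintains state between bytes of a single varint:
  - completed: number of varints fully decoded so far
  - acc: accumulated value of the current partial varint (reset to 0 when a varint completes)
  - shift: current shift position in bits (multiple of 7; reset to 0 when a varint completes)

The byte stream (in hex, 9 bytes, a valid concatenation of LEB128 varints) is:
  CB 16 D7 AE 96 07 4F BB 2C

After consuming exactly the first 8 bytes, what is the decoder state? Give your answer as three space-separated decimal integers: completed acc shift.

Answer: 3 59 7

Derivation:
byte[0]=0xCB cont=1 payload=0x4B: acc |= 75<<0 -> completed=0 acc=75 shift=7
byte[1]=0x16 cont=0 payload=0x16: varint #1 complete (value=2891); reset -> completed=1 acc=0 shift=0
byte[2]=0xD7 cont=1 payload=0x57: acc |= 87<<0 -> completed=1 acc=87 shift=7
byte[3]=0xAE cont=1 payload=0x2E: acc |= 46<<7 -> completed=1 acc=5975 shift=14
byte[4]=0x96 cont=1 payload=0x16: acc |= 22<<14 -> completed=1 acc=366423 shift=21
byte[5]=0x07 cont=0 payload=0x07: varint #2 complete (value=15046487); reset -> completed=2 acc=0 shift=0
byte[6]=0x4F cont=0 payload=0x4F: varint #3 complete (value=79); reset -> completed=3 acc=0 shift=0
byte[7]=0xBB cont=1 payload=0x3B: acc |= 59<<0 -> completed=3 acc=59 shift=7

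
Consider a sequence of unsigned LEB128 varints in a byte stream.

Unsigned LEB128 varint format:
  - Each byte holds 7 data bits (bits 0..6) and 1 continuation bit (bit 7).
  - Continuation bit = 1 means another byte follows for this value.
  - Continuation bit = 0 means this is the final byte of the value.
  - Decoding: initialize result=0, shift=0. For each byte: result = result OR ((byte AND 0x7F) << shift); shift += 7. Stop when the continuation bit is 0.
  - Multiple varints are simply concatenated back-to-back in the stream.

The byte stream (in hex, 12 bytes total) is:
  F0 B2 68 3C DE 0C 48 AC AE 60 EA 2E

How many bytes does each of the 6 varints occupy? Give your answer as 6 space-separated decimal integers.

Answer: 3 1 2 1 3 2

Derivation:
  byte[0]=0xF0 cont=1 payload=0x70=112: acc |= 112<<0 -> acc=112 shift=7
  byte[1]=0xB2 cont=1 payload=0x32=50: acc |= 50<<7 -> acc=6512 shift=14
  byte[2]=0x68 cont=0 payload=0x68=104: acc |= 104<<14 -> acc=1710448 shift=21 [end]
Varint 1: bytes[0:3] = F0 B2 68 -> value 1710448 (3 byte(s))
  byte[3]=0x3C cont=0 payload=0x3C=60: acc |= 60<<0 -> acc=60 shift=7 [end]
Varint 2: bytes[3:4] = 3C -> value 60 (1 byte(s))
  byte[4]=0xDE cont=1 payload=0x5E=94: acc |= 94<<0 -> acc=94 shift=7
  byte[5]=0x0C cont=0 payload=0x0C=12: acc |= 12<<7 -> acc=1630 shift=14 [end]
Varint 3: bytes[4:6] = DE 0C -> value 1630 (2 byte(s))
  byte[6]=0x48 cont=0 payload=0x48=72: acc |= 72<<0 -> acc=72 shift=7 [end]
Varint 4: bytes[6:7] = 48 -> value 72 (1 byte(s))
  byte[7]=0xAC cont=1 payload=0x2C=44: acc |= 44<<0 -> acc=44 shift=7
  byte[8]=0xAE cont=1 payload=0x2E=46: acc |= 46<<7 -> acc=5932 shift=14
  byte[9]=0x60 cont=0 payload=0x60=96: acc |= 96<<14 -> acc=1578796 shift=21 [end]
Varint 5: bytes[7:10] = AC AE 60 -> value 1578796 (3 byte(s))
  byte[10]=0xEA cont=1 payload=0x6A=106: acc |= 106<<0 -> acc=106 shift=7
  byte[11]=0x2E cont=0 payload=0x2E=46: acc |= 46<<7 -> acc=5994 shift=14 [end]
Varint 6: bytes[10:12] = EA 2E -> value 5994 (2 byte(s))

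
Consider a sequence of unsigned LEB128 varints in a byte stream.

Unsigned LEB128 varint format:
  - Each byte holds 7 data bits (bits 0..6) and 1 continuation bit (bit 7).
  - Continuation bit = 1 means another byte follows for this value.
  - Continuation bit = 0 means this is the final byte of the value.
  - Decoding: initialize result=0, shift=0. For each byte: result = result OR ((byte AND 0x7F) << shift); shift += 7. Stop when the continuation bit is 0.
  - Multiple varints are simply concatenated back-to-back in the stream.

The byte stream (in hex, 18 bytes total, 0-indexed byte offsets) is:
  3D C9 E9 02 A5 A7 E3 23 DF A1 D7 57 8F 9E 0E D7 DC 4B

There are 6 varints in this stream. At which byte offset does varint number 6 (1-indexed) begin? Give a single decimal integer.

  byte[0]=0x3D cont=0 payload=0x3D=61: acc |= 61<<0 -> acc=61 shift=7 [end]
Varint 1: bytes[0:1] = 3D -> value 61 (1 byte(s))
  byte[1]=0xC9 cont=1 payload=0x49=73: acc |= 73<<0 -> acc=73 shift=7
  byte[2]=0xE9 cont=1 payload=0x69=105: acc |= 105<<7 -> acc=13513 shift=14
  byte[3]=0x02 cont=0 payload=0x02=2: acc |= 2<<14 -> acc=46281 shift=21 [end]
Varint 2: bytes[1:4] = C9 E9 02 -> value 46281 (3 byte(s))
  byte[4]=0xA5 cont=1 payload=0x25=37: acc |= 37<<0 -> acc=37 shift=7
  byte[5]=0xA7 cont=1 payload=0x27=39: acc |= 39<<7 -> acc=5029 shift=14
  byte[6]=0xE3 cont=1 payload=0x63=99: acc |= 99<<14 -> acc=1627045 shift=21
  byte[7]=0x23 cont=0 payload=0x23=35: acc |= 35<<21 -> acc=75027365 shift=28 [end]
Varint 3: bytes[4:8] = A5 A7 E3 23 -> value 75027365 (4 byte(s))
  byte[8]=0xDF cont=1 payload=0x5F=95: acc |= 95<<0 -> acc=95 shift=7
  byte[9]=0xA1 cont=1 payload=0x21=33: acc |= 33<<7 -> acc=4319 shift=14
  byte[10]=0xD7 cont=1 payload=0x57=87: acc |= 87<<14 -> acc=1429727 shift=21
  byte[11]=0x57 cont=0 payload=0x57=87: acc |= 87<<21 -> acc=183881951 shift=28 [end]
Varint 4: bytes[8:12] = DF A1 D7 57 -> value 183881951 (4 byte(s))
  byte[12]=0x8F cont=1 payload=0x0F=15: acc |= 15<<0 -> acc=15 shift=7
  byte[13]=0x9E cont=1 payload=0x1E=30: acc |= 30<<7 -> acc=3855 shift=14
  byte[14]=0x0E cont=0 payload=0x0E=14: acc |= 14<<14 -> acc=233231 shift=21 [end]
Varint 5: bytes[12:15] = 8F 9E 0E -> value 233231 (3 byte(s))
  byte[15]=0xD7 cont=1 payload=0x57=87: acc |= 87<<0 -> acc=87 shift=7
  byte[16]=0xDC cont=1 payload=0x5C=92: acc |= 92<<7 -> acc=11863 shift=14
  byte[17]=0x4B cont=0 payload=0x4B=75: acc |= 75<<14 -> acc=1240663 shift=21 [end]
Varint 6: bytes[15:18] = D7 DC 4B -> value 1240663 (3 byte(s))

Answer: 15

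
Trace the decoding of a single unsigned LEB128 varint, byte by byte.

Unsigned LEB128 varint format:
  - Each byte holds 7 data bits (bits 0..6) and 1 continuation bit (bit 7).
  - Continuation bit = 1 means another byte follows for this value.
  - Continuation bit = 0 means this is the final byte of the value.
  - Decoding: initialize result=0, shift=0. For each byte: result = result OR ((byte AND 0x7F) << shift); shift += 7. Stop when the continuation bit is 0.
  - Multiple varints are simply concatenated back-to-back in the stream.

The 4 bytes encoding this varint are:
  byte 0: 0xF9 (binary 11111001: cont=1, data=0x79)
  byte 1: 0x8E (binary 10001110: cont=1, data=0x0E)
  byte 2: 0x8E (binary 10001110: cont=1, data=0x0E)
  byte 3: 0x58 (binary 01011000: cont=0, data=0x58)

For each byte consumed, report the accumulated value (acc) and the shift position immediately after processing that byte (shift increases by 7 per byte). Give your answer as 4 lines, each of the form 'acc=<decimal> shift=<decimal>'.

Answer: acc=121 shift=7
acc=1913 shift=14
acc=231289 shift=21
acc=184780665 shift=28

Derivation:
byte 0=0xF9: payload=0x79=121, contrib = 121<<0 = 121; acc -> 121, shift -> 7
byte 1=0x8E: payload=0x0E=14, contrib = 14<<7 = 1792; acc -> 1913, shift -> 14
byte 2=0x8E: payload=0x0E=14, contrib = 14<<14 = 229376; acc -> 231289, shift -> 21
byte 3=0x58: payload=0x58=88, contrib = 88<<21 = 184549376; acc -> 184780665, shift -> 28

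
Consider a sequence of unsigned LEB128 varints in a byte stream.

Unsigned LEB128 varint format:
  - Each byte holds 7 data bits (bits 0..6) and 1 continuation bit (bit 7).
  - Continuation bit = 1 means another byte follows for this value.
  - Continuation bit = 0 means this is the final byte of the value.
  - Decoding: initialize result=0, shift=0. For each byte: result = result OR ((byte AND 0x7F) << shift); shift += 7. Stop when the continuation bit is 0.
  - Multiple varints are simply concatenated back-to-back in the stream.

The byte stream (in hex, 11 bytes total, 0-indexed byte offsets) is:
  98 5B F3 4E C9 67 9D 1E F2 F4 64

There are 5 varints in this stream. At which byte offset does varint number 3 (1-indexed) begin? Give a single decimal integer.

  byte[0]=0x98 cont=1 payload=0x18=24: acc |= 24<<0 -> acc=24 shift=7
  byte[1]=0x5B cont=0 payload=0x5B=91: acc |= 91<<7 -> acc=11672 shift=14 [end]
Varint 1: bytes[0:2] = 98 5B -> value 11672 (2 byte(s))
  byte[2]=0xF3 cont=1 payload=0x73=115: acc |= 115<<0 -> acc=115 shift=7
  byte[3]=0x4E cont=0 payload=0x4E=78: acc |= 78<<7 -> acc=10099 shift=14 [end]
Varint 2: bytes[2:4] = F3 4E -> value 10099 (2 byte(s))
  byte[4]=0xC9 cont=1 payload=0x49=73: acc |= 73<<0 -> acc=73 shift=7
  byte[5]=0x67 cont=0 payload=0x67=103: acc |= 103<<7 -> acc=13257 shift=14 [end]
Varint 3: bytes[4:6] = C9 67 -> value 13257 (2 byte(s))
  byte[6]=0x9D cont=1 payload=0x1D=29: acc |= 29<<0 -> acc=29 shift=7
  byte[7]=0x1E cont=0 payload=0x1E=30: acc |= 30<<7 -> acc=3869 shift=14 [end]
Varint 4: bytes[6:8] = 9D 1E -> value 3869 (2 byte(s))
  byte[8]=0xF2 cont=1 payload=0x72=114: acc |= 114<<0 -> acc=114 shift=7
  byte[9]=0xF4 cont=1 payload=0x74=116: acc |= 116<<7 -> acc=14962 shift=14
  byte[10]=0x64 cont=0 payload=0x64=100: acc |= 100<<14 -> acc=1653362 shift=21 [end]
Varint 5: bytes[8:11] = F2 F4 64 -> value 1653362 (3 byte(s))

Answer: 4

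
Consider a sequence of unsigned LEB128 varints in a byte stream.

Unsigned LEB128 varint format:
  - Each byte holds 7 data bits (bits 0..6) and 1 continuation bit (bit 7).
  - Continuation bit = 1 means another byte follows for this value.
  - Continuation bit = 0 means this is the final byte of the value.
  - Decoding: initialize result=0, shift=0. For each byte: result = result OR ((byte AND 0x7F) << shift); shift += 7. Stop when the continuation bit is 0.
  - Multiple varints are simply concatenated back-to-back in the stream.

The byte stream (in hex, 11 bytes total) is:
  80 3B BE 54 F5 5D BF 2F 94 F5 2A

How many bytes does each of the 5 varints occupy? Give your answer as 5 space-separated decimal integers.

  byte[0]=0x80 cont=1 payload=0x00=0: acc |= 0<<0 -> acc=0 shift=7
  byte[1]=0x3B cont=0 payload=0x3B=59: acc |= 59<<7 -> acc=7552 shift=14 [end]
Varint 1: bytes[0:2] = 80 3B -> value 7552 (2 byte(s))
  byte[2]=0xBE cont=1 payload=0x3E=62: acc |= 62<<0 -> acc=62 shift=7
  byte[3]=0x54 cont=0 payload=0x54=84: acc |= 84<<7 -> acc=10814 shift=14 [end]
Varint 2: bytes[2:4] = BE 54 -> value 10814 (2 byte(s))
  byte[4]=0xF5 cont=1 payload=0x75=117: acc |= 117<<0 -> acc=117 shift=7
  byte[5]=0x5D cont=0 payload=0x5D=93: acc |= 93<<7 -> acc=12021 shift=14 [end]
Varint 3: bytes[4:6] = F5 5D -> value 12021 (2 byte(s))
  byte[6]=0xBF cont=1 payload=0x3F=63: acc |= 63<<0 -> acc=63 shift=7
  byte[7]=0x2F cont=0 payload=0x2F=47: acc |= 47<<7 -> acc=6079 shift=14 [end]
Varint 4: bytes[6:8] = BF 2F -> value 6079 (2 byte(s))
  byte[8]=0x94 cont=1 payload=0x14=20: acc |= 20<<0 -> acc=20 shift=7
  byte[9]=0xF5 cont=1 payload=0x75=117: acc |= 117<<7 -> acc=14996 shift=14
  byte[10]=0x2A cont=0 payload=0x2A=42: acc |= 42<<14 -> acc=703124 shift=21 [end]
Varint 5: bytes[8:11] = 94 F5 2A -> value 703124 (3 byte(s))

Answer: 2 2 2 2 3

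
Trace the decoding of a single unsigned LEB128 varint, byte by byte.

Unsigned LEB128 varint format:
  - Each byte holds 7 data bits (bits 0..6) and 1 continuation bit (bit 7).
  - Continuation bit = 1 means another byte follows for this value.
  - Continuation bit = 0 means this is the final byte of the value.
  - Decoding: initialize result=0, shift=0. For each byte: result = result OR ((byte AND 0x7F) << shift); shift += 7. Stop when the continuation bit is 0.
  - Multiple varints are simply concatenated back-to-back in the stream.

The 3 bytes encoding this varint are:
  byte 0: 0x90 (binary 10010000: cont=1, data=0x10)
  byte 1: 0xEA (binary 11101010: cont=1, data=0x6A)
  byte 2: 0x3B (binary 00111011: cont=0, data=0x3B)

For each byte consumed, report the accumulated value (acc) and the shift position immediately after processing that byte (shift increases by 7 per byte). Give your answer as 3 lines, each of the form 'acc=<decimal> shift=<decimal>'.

Answer: acc=16 shift=7
acc=13584 shift=14
acc=980240 shift=21

Derivation:
byte 0=0x90: payload=0x10=16, contrib = 16<<0 = 16; acc -> 16, shift -> 7
byte 1=0xEA: payload=0x6A=106, contrib = 106<<7 = 13568; acc -> 13584, shift -> 14
byte 2=0x3B: payload=0x3B=59, contrib = 59<<14 = 966656; acc -> 980240, shift -> 21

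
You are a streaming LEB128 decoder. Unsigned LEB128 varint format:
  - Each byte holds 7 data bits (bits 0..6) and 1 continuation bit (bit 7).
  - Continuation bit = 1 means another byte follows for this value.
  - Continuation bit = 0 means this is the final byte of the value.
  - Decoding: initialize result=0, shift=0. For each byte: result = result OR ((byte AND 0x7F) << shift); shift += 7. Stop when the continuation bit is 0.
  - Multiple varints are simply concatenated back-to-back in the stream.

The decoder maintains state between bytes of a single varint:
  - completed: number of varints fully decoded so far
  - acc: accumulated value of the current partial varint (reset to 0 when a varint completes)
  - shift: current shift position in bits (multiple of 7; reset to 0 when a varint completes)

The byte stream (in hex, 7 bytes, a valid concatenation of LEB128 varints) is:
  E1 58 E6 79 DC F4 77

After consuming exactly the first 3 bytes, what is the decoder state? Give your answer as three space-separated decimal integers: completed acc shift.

byte[0]=0xE1 cont=1 payload=0x61: acc |= 97<<0 -> completed=0 acc=97 shift=7
byte[1]=0x58 cont=0 payload=0x58: varint #1 complete (value=11361); reset -> completed=1 acc=0 shift=0
byte[2]=0xE6 cont=1 payload=0x66: acc |= 102<<0 -> completed=1 acc=102 shift=7

Answer: 1 102 7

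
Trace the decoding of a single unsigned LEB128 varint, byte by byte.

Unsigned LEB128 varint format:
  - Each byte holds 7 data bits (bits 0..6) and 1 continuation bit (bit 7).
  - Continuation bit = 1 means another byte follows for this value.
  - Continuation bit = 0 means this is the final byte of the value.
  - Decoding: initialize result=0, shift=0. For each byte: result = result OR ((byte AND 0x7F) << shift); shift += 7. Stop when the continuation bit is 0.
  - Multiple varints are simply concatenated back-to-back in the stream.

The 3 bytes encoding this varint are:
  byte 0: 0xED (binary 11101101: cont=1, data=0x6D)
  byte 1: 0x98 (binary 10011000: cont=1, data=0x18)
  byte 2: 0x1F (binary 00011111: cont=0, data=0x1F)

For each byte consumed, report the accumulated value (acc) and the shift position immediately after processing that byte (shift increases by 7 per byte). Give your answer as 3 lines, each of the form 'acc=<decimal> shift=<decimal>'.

Answer: acc=109 shift=7
acc=3181 shift=14
acc=511085 shift=21

Derivation:
byte 0=0xED: payload=0x6D=109, contrib = 109<<0 = 109; acc -> 109, shift -> 7
byte 1=0x98: payload=0x18=24, contrib = 24<<7 = 3072; acc -> 3181, shift -> 14
byte 2=0x1F: payload=0x1F=31, contrib = 31<<14 = 507904; acc -> 511085, shift -> 21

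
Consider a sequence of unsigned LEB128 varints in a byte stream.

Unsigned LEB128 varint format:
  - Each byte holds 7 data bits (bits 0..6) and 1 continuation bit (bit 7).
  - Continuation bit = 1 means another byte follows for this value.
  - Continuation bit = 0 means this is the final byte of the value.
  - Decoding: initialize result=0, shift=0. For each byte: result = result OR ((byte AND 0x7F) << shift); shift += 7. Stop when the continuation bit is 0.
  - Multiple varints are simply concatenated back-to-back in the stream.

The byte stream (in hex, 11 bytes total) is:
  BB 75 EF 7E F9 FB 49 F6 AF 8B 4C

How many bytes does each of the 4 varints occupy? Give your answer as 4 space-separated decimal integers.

Answer: 2 2 3 4

Derivation:
  byte[0]=0xBB cont=1 payload=0x3B=59: acc |= 59<<0 -> acc=59 shift=7
  byte[1]=0x75 cont=0 payload=0x75=117: acc |= 117<<7 -> acc=15035 shift=14 [end]
Varint 1: bytes[0:2] = BB 75 -> value 15035 (2 byte(s))
  byte[2]=0xEF cont=1 payload=0x6F=111: acc |= 111<<0 -> acc=111 shift=7
  byte[3]=0x7E cont=0 payload=0x7E=126: acc |= 126<<7 -> acc=16239 shift=14 [end]
Varint 2: bytes[2:4] = EF 7E -> value 16239 (2 byte(s))
  byte[4]=0xF9 cont=1 payload=0x79=121: acc |= 121<<0 -> acc=121 shift=7
  byte[5]=0xFB cont=1 payload=0x7B=123: acc |= 123<<7 -> acc=15865 shift=14
  byte[6]=0x49 cont=0 payload=0x49=73: acc |= 73<<14 -> acc=1211897 shift=21 [end]
Varint 3: bytes[4:7] = F9 FB 49 -> value 1211897 (3 byte(s))
  byte[7]=0xF6 cont=1 payload=0x76=118: acc |= 118<<0 -> acc=118 shift=7
  byte[8]=0xAF cont=1 payload=0x2F=47: acc |= 47<<7 -> acc=6134 shift=14
  byte[9]=0x8B cont=1 payload=0x0B=11: acc |= 11<<14 -> acc=186358 shift=21
  byte[10]=0x4C cont=0 payload=0x4C=76: acc |= 76<<21 -> acc=159569910 shift=28 [end]
Varint 4: bytes[7:11] = F6 AF 8B 4C -> value 159569910 (4 byte(s))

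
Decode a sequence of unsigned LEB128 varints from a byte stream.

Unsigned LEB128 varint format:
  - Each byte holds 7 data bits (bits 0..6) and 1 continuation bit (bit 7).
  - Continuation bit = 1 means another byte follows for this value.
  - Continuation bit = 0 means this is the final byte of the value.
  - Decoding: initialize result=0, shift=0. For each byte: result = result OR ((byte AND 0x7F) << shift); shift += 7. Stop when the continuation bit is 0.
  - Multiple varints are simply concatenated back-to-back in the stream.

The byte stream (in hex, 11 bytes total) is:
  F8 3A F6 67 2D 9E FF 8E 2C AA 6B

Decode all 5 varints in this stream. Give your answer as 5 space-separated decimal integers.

  byte[0]=0xF8 cont=1 payload=0x78=120: acc |= 120<<0 -> acc=120 shift=7
  byte[1]=0x3A cont=0 payload=0x3A=58: acc |= 58<<7 -> acc=7544 shift=14 [end]
Varint 1: bytes[0:2] = F8 3A -> value 7544 (2 byte(s))
  byte[2]=0xF6 cont=1 payload=0x76=118: acc |= 118<<0 -> acc=118 shift=7
  byte[3]=0x67 cont=0 payload=0x67=103: acc |= 103<<7 -> acc=13302 shift=14 [end]
Varint 2: bytes[2:4] = F6 67 -> value 13302 (2 byte(s))
  byte[4]=0x2D cont=0 payload=0x2D=45: acc |= 45<<0 -> acc=45 shift=7 [end]
Varint 3: bytes[4:5] = 2D -> value 45 (1 byte(s))
  byte[5]=0x9E cont=1 payload=0x1E=30: acc |= 30<<0 -> acc=30 shift=7
  byte[6]=0xFF cont=1 payload=0x7F=127: acc |= 127<<7 -> acc=16286 shift=14
  byte[7]=0x8E cont=1 payload=0x0E=14: acc |= 14<<14 -> acc=245662 shift=21
  byte[8]=0x2C cont=0 payload=0x2C=44: acc |= 44<<21 -> acc=92520350 shift=28 [end]
Varint 4: bytes[5:9] = 9E FF 8E 2C -> value 92520350 (4 byte(s))
  byte[9]=0xAA cont=1 payload=0x2A=42: acc |= 42<<0 -> acc=42 shift=7
  byte[10]=0x6B cont=0 payload=0x6B=107: acc |= 107<<7 -> acc=13738 shift=14 [end]
Varint 5: bytes[9:11] = AA 6B -> value 13738 (2 byte(s))

Answer: 7544 13302 45 92520350 13738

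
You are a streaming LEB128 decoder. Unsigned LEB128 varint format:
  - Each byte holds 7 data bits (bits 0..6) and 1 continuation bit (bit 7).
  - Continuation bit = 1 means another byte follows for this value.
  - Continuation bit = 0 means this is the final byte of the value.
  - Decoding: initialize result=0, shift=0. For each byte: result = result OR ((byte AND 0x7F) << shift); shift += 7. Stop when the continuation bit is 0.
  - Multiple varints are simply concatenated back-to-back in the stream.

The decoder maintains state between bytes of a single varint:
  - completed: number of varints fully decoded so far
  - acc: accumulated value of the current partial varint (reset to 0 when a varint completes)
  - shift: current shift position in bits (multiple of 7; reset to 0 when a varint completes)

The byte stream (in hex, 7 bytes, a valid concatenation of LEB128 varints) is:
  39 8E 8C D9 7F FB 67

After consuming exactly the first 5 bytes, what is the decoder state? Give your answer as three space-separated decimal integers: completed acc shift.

Answer: 2 0 0

Derivation:
byte[0]=0x39 cont=0 payload=0x39: varint #1 complete (value=57); reset -> completed=1 acc=0 shift=0
byte[1]=0x8E cont=1 payload=0x0E: acc |= 14<<0 -> completed=1 acc=14 shift=7
byte[2]=0x8C cont=1 payload=0x0C: acc |= 12<<7 -> completed=1 acc=1550 shift=14
byte[3]=0xD9 cont=1 payload=0x59: acc |= 89<<14 -> completed=1 acc=1459726 shift=21
byte[4]=0x7F cont=0 payload=0x7F: varint #2 complete (value=267798030); reset -> completed=2 acc=0 shift=0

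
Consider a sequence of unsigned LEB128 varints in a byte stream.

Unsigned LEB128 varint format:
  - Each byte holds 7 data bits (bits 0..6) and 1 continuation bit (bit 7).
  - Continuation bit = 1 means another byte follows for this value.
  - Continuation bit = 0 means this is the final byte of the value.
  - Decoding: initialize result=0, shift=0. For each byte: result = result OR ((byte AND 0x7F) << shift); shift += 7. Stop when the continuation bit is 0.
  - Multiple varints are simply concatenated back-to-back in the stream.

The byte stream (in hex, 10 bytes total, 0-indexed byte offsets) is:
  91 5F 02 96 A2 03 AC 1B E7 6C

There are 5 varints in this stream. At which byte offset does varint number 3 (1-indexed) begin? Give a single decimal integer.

Answer: 3

Derivation:
  byte[0]=0x91 cont=1 payload=0x11=17: acc |= 17<<0 -> acc=17 shift=7
  byte[1]=0x5F cont=0 payload=0x5F=95: acc |= 95<<7 -> acc=12177 shift=14 [end]
Varint 1: bytes[0:2] = 91 5F -> value 12177 (2 byte(s))
  byte[2]=0x02 cont=0 payload=0x02=2: acc |= 2<<0 -> acc=2 shift=7 [end]
Varint 2: bytes[2:3] = 02 -> value 2 (1 byte(s))
  byte[3]=0x96 cont=1 payload=0x16=22: acc |= 22<<0 -> acc=22 shift=7
  byte[4]=0xA2 cont=1 payload=0x22=34: acc |= 34<<7 -> acc=4374 shift=14
  byte[5]=0x03 cont=0 payload=0x03=3: acc |= 3<<14 -> acc=53526 shift=21 [end]
Varint 3: bytes[3:6] = 96 A2 03 -> value 53526 (3 byte(s))
  byte[6]=0xAC cont=1 payload=0x2C=44: acc |= 44<<0 -> acc=44 shift=7
  byte[7]=0x1B cont=0 payload=0x1B=27: acc |= 27<<7 -> acc=3500 shift=14 [end]
Varint 4: bytes[6:8] = AC 1B -> value 3500 (2 byte(s))
  byte[8]=0xE7 cont=1 payload=0x67=103: acc |= 103<<0 -> acc=103 shift=7
  byte[9]=0x6C cont=0 payload=0x6C=108: acc |= 108<<7 -> acc=13927 shift=14 [end]
Varint 5: bytes[8:10] = E7 6C -> value 13927 (2 byte(s))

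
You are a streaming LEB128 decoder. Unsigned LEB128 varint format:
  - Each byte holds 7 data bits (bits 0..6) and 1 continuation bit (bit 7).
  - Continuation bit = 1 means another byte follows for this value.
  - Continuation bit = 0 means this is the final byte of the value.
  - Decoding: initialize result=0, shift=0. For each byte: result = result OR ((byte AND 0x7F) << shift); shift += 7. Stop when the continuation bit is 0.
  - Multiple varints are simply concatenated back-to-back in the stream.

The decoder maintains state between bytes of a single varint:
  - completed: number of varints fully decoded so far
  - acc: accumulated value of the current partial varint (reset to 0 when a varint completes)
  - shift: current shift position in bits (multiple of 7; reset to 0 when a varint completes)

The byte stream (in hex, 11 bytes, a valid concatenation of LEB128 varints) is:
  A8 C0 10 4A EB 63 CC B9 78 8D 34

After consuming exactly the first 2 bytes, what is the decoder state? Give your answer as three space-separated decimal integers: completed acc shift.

byte[0]=0xA8 cont=1 payload=0x28: acc |= 40<<0 -> completed=0 acc=40 shift=7
byte[1]=0xC0 cont=1 payload=0x40: acc |= 64<<7 -> completed=0 acc=8232 shift=14

Answer: 0 8232 14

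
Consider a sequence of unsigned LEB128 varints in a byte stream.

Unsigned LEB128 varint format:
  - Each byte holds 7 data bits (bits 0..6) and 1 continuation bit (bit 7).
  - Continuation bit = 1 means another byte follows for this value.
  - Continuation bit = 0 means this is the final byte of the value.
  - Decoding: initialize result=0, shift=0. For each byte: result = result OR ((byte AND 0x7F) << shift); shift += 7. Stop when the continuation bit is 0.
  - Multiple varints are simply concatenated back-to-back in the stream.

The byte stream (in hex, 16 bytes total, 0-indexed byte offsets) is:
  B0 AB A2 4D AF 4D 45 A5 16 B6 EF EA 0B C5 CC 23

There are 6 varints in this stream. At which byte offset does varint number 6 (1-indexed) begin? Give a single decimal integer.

Answer: 13

Derivation:
  byte[0]=0xB0 cont=1 payload=0x30=48: acc |= 48<<0 -> acc=48 shift=7
  byte[1]=0xAB cont=1 payload=0x2B=43: acc |= 43<<7 -> acc=5552 shift=14
  byte[2]=0xA2 cont=1 payload=0x22=34: acc |= 34<<14 -> acc=562608 shift=21
  byte[3]=0x4D cont=0 payload=0x4D=77: acc |= 77<<21 -> acc=162043312 shift=28 [end]
Varint 1: bytes[0:4] = B0 AB A2 4D -> value 162043312 (4 byte(s))
  byte[4]=0xAF cont=1 payload=0x2F=47: acc |= 47<<0 -> acc=47 shift=7
  byte[5]=0x4D cont=0 payload=0x4D=77: acc |= 77<<7 -> acc=9903 shift=14 [end]
Varint 2: bytes[4:6] = AF 4D -> value 9903 (2 byte(s))
  byte[6]=0x45 cont=0 payload=0x45=69: acc |= 69<<0 -> acc=69 shift=7 [end]
Varint 3: bytes[6:7] = 45 -> value 69 (1 byte(s))
  byte[7]=0xA5 cont=1 payload=0x25=37: acc |= 37<<0 -> acc=37 shift=7
  byte[8]=0x16 cont=0 payload=0x16=22: acc |= 22<<7 -> acc=2853 shift=14 [end]
Varint 4: bytes[7:9] = A5 16 -> value 2853 (2 byte(s))
  byte[9]=0xB6 cont=1 payload=0x36=54: acc |= 54<<0 -> acc=54 shift=7
  byte[10]=0xEF cont=1 payload=0x6F=111: acc |= 111<<7 -> acc=14262 shift=14
  byte[11]=0xEA cont=1 payload=0x6A=106: acc |= 106<<14 -> acc=1750966 shift=21
  byte[12]=0x0B cont=0 payload=0x0B=11: acc |= 11<<21 -> acc=24819638 shift=28 [end]
Varint 5: bytes[9:13] = B6 EF EA 0B -> value 24819638 (4 byte(s))
  byte[13]=0xC5 cont=1 payload=0x45=69: acc |= 69<<0 -> acc=69 shift=7
  byte[14]=0xCC cont=1 payload=0x4C=76: acc |= 76<<7 -> acc=9797 shift=14
  byte[15]=0x23 cont=0 payload=0x23=35: acc |= 35<<14 -> acc=583237 shift=21 [end]
Varint 6: bytes[13:16] = C5 CC 23 -> value 583237 (3 byte(s))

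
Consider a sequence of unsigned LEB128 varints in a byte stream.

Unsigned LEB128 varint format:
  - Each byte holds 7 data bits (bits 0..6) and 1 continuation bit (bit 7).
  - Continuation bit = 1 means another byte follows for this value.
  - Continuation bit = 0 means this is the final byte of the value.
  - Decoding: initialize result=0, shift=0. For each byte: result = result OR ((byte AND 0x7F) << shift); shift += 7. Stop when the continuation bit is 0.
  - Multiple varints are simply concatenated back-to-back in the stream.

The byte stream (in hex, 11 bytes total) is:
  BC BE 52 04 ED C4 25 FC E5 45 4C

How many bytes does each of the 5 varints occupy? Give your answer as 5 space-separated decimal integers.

Answer: 3 1 3 3 1

Derivation:
  byte[0]=0xBC cont=1 payload=0x3C=60: acc |= 60<<0 -> acc=60 shift=7
  byte[1]=0xBE cont=1 payload=0x3E=62: acc |= 62<<7 -> acc=7996 shift=14
  byte[2]=0x52 cont=0 payload=0x52=82: acc |= 82<<14 -> acc=1351484 shift=21 [end]
Varint 1: bytes[0:3] = BC BE 52 -> value 1351484 (3 byte(s))
  byte[3]=0x04 cont=0 payload=0x04=4: acc |= 4<<0 -> acc=4 shift=7 [end]
Varint 2: bytes[3:4] = 04 -> value 4 (1 byte(s))
  byte[4]=0xED cont=1 payload=0x6D=109: acc |= 109<<0 -> acc=109 shift=7
  byte[5]=0xC4 cont=1 payload=0x44=68: acc |= 68<<7 -> acc=8813 shift=14
  byte[6]=0x25 cont=0 payload=0x25=37: acc |= 37<<14 -> acc=615021 shift=21 [end]
Varint 3: bytes[4:7] = ED C4 25 -> value 615021 (3 byte(s))
  byte[7]=0xFC cont=1 payload=0x7C=124: acc |= 124<<0 -> acc=124 shift=7
  byte[8]=0xE5 cont=1 payload=0x65=101: acc |= 101<<7 -> acc=13052 shift=14
  byte[9]=0x45 cont=0 payload=0x45=69: acc |= 69<<14 -> acc=1143548 shift=21 [end]
Varint 4: bytes[7:10] = FC E5 45 -> value 1143548 (3 byte(s))
  byte[10]=0x4C cont=0 payload=0x4C=76: acc |= 76<<0 -> acc=76 shift=7 [end]
Varint 5: bytes[10:11] = 4C -> value 76 (1 byte(s))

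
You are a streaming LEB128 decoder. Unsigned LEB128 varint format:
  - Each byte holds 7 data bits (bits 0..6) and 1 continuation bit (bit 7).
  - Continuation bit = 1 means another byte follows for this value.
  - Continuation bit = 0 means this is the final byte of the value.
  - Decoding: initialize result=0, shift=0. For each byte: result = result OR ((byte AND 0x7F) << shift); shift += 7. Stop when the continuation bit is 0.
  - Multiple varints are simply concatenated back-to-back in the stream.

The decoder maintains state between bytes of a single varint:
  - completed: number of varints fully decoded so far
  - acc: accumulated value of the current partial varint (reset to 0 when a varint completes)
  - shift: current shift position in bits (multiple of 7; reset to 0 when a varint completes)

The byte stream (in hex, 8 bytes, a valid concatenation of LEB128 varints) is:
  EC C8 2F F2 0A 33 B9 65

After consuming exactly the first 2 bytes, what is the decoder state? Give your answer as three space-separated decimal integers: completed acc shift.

byte[0]=0xEC cont=1 payload=0x6C: acc |= 108<<0 -> completed=0 acc=108 shift=7
byte[1]=0xC8 cont=1 payload=0x48: acc |= 72<<7 -> completed=0 acc=9324 shift=14

Answer: 0 9324 14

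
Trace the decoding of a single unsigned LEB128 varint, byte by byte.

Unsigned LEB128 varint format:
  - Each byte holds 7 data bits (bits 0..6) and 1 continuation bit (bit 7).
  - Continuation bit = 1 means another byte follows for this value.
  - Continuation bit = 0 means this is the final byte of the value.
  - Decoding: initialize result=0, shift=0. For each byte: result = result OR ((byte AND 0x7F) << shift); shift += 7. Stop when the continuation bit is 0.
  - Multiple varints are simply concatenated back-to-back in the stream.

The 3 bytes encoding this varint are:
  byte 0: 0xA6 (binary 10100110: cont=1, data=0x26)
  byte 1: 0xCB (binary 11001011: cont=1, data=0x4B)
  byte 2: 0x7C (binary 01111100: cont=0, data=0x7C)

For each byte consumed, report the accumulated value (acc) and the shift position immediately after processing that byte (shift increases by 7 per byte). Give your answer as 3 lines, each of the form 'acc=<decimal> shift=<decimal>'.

byte 0=0xA6: payload=0x26=38, contrib = 38<<0 = 38; acc -> 38, shift -> 7
byte 1=0xCB: payload=0x4B=75, contrib = 75<<7 = 9600; acc -> 9638, shift -> 14
byte 2=0x7C: payload=0x7C=124, contrib = 124<<14 = 2031616; acc -> 2041254, shift -> 21

Answer: acc=38 shift=7
acc=9638 shift=14
acc=2041254 shift=21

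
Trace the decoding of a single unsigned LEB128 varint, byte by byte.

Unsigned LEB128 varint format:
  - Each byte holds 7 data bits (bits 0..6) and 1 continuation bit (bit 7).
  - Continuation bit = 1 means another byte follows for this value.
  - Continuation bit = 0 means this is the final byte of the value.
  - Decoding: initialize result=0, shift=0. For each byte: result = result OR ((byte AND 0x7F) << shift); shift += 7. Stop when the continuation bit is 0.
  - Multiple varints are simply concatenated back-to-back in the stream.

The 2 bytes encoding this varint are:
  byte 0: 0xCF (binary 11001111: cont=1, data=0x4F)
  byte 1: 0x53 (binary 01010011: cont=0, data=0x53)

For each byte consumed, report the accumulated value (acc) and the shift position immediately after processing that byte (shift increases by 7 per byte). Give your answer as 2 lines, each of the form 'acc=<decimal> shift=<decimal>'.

Answer: acc=79 shift=7
acc=10703 shift=14

Derivation:
byte 0=0xCF: payload=0x4F=79, contrib = 79<<0 = 79; acc -> 79, shift -> 7
byte 1=0x53: payload=0x53=83, contrib = 83<<7 = 10624; acc -> 10703, shift -> 14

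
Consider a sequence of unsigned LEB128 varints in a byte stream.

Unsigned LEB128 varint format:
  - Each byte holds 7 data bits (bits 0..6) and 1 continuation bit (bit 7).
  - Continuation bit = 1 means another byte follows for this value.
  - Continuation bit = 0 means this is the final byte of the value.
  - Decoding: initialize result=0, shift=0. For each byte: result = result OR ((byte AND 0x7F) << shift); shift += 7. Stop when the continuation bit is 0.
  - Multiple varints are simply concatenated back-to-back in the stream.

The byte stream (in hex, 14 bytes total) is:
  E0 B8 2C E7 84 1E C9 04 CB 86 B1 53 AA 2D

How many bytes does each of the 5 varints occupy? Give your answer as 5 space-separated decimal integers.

  byte[0]=0xE0 cont=1 payload=0x60=96: acc |= 96<<0 -> acc=96 shift=7
  byte[1]=0xB8 cont=1 payload=0x38=56: acc |= 56<<7 -> acc=7264 shift=14
  byte[2]=0x2C cont=0 payload=0x2C=44: acc |= 44<<14 -> acc=728160 shift=21 [end]
Varint 1: bytes[0:3] = E0 B8 2C -> value 728160 (3 byte(s))
  byte[3]=0xE7 cont=1 payload=0x67=103: acc |= 103<<0 -> acc=103 shift=7
  byte[4]=0x84 cont=1 payload=0x04=4: acc |= 4<<7 -> acc=615 shift=14
  byte[5]=0x1E cont=0 payload=0x1E=30: acc |= 30<<14 -> acc=492135 shift=21 [end]
Varint 2: bytes[3:6] = E7 84 1E -> value 492135 (3 byte(s))
  byte[6]=0xC9 cont=1 payload=0x49=73: acc |= 73<<0 -> acc=73 shift=7
  byte[7]=0x04 cont=0 payload=0x04=4: acc |= 4<<7 -> acc=585 shift=14 [end]
Varint 3: bytes[6:8] = C9 04 -> value 585 (2 byte(s))
  byte[8]=0xCB cont=1 payload=0x4B=75: acc |= 75<<0 -> acc=75 shift=7
  byte[9]=0x86 cont=1 payload=0x06=6: acc |= 6<<7 -> acc=843 shift=14
  byte[10]=0xB1 cont=1 payload=0x31=49: acc |= 49<<14 -> acc=803659 shift=21
  byte[11]=0x53 cont=0 payload=0x53=83: acc |= 83<<21 -> acc=174867275 shift=28 [end]
Varint 4: bytes[8:12] = CB 86 B1 53 -> value 174867275 (4 byte(s))
  byte[12]=0xAA cont=1 payload=0x2A=42: acc |= 42<<0 -> acc=42 shift=7
  byte[13]=0x2D cont=0 payload=0x2D=45: acc |= 45<<7 -> acc=5802 shift=14 [end]
Varint 5: bytes[12:14] = AA 2D -> value 5802 (2 byte(s))

Answer: 3 3 2 4 2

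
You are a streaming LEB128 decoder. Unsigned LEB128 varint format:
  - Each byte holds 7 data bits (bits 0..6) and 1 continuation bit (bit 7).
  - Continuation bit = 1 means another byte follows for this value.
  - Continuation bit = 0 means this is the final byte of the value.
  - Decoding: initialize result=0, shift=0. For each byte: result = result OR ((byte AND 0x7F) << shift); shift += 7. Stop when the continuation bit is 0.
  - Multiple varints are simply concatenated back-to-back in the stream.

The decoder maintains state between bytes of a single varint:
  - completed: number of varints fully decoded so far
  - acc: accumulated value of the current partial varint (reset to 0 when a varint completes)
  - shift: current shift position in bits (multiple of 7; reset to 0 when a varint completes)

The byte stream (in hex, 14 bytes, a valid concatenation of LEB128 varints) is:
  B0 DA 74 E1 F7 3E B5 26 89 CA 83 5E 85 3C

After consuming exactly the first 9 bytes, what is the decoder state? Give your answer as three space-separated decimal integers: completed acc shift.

byte[0]=0xB0 cont=1 payload=0x30: acc |= 48<<0 -> completed=0 acc=48 shift=7
byte[1]=0xDA cont=1 payload=0x5A: acc |= 90<<7 -> completed=0 acc=11568 shift=14
byte[2]=0x74 cont=0 payload=0x74: varint #1 complete (value=1912112); reset -> completed=1 acc=0 shift=0
byte[3]=0xE1 cont=1 payload=0x61: acc |= 97<<0 -> completed=1 acc=97 shift=7
byte[4]=0xF7 cont=1 payload=0x77: acc |= 119<<7 -> completed=1 acc=15329 shift=14
byte[5]=0x3E cont=0 payload=0x3E: varint #2 complete (value=1031137); reset -> completed=2 acc=0 shift=0
byte[6]=0xB5 cont=1 payload=0x35: acc |= 53<<0 -> completed=2 acc=53 shift=7
byte[7]=0x26 cont=0 payload=0x26: varint #3 complete (value=4917); reset -> completed=3 acc=0 shift=0
byte[8]=0x89 cont=1 payload=0x09: acc |= 9<<0 -> completed=3 acc=9 shift=7

Answer: 3 9 7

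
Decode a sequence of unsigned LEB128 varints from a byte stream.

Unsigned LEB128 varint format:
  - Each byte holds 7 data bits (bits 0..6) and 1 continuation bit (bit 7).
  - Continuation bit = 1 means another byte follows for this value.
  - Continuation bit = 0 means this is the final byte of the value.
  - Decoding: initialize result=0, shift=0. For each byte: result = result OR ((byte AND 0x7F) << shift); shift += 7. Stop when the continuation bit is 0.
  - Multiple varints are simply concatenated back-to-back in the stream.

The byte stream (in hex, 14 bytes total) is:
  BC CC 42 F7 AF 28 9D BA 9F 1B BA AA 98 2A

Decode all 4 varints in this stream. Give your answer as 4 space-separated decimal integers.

Answer: 1091132 661495 57138461 88479034

Derivation:
  byte[0]=0xBC cont=1 payload=0x3C=60: acc |= 60<<0 -> acc=60 shift=7
  byte[1]=0xCC cont=1 payload=0x4C=76: acc |= 76<<7 -> acc=9788 shift=14
  byte[2]=0x42 cont=0 payload=0x42=66: acc |= 66<<14 -> acc=1091132 shift=21 [end]
Varint 1: bytes[0:3] = BC CC 42 -> value 1091132 (3 byte(s))
  byte[3]=0xF7 cont=1 payload=0x77=119: acc |= 119<<0 -> acc=119 shift=7
  byte[4]=0xAF cont=1 payload=0x2F=47: acc |= 47<<7 -> acc=6135 shift=14
  byte[5]=0x28 cont=0 payload=0x28=40: acc |= 40<<14 -> acc=661495 shift=21 [end]
Varint 2: bytes[3:6] = F7 AF 28 -> value 661495 (3 byte(s))
  byte[6]=0x9D cont=1 payload=0x1D=29: acc |= 29<<0 -> acc=29 shift=7
  byte[7]=0xBA cont=1 payload=0x3A=58: acc |= 58<<7 -> acc=7453 shift=14
  byte[8]=0x9F cont=1 payload=0x1F=31: acc |= 31<<14 -> acc=515357 shift=21
  byte[9]=0x1B cont=0 payload=0x1B=27: acc |= 27<<21 -> acc=57138461 shift=28 [end]
Varint 3: bytes[6:10] = 9D BA 9F 1B -> value 57138461 (4 byte(s))
  byte[10]=0xBA cont=1 payload=0x3A=58: acc |= 58<<0 -> acc=58 shift=7
  byte[11]=0xAA cont=1 payload=0x2A=42: acc |= 42<<7 -> acc=5434 shift=14
  byte[12]=0x98 cont=1 payload=0x18=24: acc |= 24<<14 -> acc=398650 shift=21
  byte[13]=0x2A cont=0 payload=0x2A=42: acc |= 42<<21 -> acc=88479034 shift=28 [end]
Varint 4: bytes[10:14] = BA AA 98 2A -> value 88479034 (4 byte(s))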